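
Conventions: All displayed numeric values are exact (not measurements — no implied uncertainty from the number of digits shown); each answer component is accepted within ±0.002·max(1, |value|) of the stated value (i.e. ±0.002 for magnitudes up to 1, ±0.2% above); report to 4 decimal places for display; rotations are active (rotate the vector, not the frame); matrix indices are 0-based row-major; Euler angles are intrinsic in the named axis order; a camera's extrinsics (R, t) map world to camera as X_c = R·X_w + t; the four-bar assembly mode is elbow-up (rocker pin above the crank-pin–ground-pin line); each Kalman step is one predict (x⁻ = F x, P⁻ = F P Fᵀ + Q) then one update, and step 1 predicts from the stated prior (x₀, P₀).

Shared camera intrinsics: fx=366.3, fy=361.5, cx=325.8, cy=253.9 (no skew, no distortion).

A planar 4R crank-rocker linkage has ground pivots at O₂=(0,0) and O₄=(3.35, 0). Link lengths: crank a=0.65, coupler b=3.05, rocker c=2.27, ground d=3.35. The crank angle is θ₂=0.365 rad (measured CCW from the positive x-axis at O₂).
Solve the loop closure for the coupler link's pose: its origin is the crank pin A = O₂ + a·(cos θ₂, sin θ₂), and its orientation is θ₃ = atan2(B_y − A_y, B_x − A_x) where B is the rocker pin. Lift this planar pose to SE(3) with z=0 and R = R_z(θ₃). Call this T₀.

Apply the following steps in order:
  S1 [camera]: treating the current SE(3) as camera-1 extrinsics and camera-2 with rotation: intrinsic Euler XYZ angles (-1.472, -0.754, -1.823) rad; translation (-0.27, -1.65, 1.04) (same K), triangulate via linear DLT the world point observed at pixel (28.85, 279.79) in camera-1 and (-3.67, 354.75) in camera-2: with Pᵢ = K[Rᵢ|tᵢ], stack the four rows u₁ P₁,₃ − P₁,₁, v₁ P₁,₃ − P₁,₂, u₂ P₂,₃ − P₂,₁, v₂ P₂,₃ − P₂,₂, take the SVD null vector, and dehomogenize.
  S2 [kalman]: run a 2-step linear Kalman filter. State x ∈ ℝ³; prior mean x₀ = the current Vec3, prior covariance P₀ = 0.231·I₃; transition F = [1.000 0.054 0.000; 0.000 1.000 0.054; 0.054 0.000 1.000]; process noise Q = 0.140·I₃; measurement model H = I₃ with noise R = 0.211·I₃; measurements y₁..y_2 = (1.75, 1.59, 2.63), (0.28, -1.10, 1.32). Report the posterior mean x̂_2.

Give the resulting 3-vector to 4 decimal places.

source (fourbar_fk): coupler pose = R=[0.7562 -0.6543 0.0000; 0.6543 0.7562 0.0000; 0.0000 0.0000 1.0000], t=(0.6072, 0.2320, 0.0000)
after S1 (triangulate): (-1.2497, 0.8813, 1.1281)
after S2 (kf_track): (0.4669, 0.0202, 1.6458)

result = (0.4669, 0.0202, 1.6458)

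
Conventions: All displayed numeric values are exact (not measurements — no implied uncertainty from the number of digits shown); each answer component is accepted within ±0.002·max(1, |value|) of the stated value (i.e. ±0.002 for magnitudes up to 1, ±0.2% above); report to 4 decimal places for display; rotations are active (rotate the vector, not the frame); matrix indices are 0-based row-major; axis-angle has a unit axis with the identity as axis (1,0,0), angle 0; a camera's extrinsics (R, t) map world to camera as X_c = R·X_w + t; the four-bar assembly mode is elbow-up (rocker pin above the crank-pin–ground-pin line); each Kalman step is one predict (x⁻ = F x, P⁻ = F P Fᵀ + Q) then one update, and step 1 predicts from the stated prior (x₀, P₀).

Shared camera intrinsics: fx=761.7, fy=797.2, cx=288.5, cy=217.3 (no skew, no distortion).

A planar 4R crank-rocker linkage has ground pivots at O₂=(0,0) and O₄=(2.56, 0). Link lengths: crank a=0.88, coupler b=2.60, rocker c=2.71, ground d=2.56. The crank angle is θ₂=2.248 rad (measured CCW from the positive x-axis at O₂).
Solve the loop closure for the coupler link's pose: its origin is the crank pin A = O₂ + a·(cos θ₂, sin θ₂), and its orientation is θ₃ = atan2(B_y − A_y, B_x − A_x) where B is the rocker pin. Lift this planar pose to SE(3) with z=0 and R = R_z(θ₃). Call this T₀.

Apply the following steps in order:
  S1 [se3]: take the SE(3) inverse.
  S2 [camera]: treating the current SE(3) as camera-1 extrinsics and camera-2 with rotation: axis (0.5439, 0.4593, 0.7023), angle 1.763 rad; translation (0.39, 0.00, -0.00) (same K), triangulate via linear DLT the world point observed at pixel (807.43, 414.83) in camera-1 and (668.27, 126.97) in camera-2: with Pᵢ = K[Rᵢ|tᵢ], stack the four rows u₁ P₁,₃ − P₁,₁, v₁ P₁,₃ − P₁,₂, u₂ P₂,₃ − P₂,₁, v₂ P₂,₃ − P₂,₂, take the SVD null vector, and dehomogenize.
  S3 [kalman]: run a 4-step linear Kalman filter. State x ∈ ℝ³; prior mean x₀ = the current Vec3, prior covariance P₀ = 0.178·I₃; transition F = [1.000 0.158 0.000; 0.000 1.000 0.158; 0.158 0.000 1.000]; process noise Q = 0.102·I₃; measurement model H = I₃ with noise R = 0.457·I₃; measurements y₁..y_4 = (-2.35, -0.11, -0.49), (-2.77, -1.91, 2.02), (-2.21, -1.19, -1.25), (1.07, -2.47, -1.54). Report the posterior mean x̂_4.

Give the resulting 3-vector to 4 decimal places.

result = (-0.9494, -1.2074, -0.8380)

source (fourbar_fk): coupler pose = R=[0.7397 -0.6730 0.0000; 0.6730 0.7397 0.0000; 0.0000 0.0000 1.0000], t=(-0.5514, 0.6858, 0.0000)
after S1 (invert_se3): R=[0.7397 0.6730 0.0000; -0.6730 0.7397 0.0000; 0.0000 0.0000 1.0000], t=(-0.0537, -0.8784, 0.0000)
after S2 (triangulate): (-0.1149, 1.5167, 1.2947)
after S3 (kf_track): (-0.9494, -1.2074, -0.8380)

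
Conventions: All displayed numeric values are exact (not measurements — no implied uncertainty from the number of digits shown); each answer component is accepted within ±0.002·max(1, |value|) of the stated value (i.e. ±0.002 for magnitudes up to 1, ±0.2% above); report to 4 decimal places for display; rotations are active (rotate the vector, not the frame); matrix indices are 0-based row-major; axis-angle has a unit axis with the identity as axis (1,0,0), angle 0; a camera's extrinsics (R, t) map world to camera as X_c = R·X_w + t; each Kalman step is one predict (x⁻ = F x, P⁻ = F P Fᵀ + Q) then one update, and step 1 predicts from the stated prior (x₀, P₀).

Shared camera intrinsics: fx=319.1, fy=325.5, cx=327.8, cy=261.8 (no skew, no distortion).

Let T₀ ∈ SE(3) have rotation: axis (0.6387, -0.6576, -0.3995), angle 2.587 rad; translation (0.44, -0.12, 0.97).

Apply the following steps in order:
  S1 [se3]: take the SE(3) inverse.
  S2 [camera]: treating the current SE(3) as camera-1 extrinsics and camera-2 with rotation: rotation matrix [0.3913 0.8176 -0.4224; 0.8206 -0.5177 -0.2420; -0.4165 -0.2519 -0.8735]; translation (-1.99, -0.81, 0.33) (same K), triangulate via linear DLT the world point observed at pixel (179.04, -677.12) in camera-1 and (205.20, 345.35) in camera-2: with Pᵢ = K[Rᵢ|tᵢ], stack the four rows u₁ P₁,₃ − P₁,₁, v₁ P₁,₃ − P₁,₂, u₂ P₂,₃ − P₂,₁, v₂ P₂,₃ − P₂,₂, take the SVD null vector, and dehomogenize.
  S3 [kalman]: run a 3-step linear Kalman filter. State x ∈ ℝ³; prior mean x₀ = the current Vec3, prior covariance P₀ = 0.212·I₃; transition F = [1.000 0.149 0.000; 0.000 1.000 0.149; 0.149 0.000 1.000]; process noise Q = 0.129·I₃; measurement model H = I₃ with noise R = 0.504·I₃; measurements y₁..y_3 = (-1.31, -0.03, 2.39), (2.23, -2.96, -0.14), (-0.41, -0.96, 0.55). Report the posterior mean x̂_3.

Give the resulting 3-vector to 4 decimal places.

result = (0.3587, -1.0192, 0.2591)

after S1 (invert_se3): R=[-0.0954 -0.9875 -0.1258; -0.5667 -0.0500 0.8224; -0.8184 0.1497 -0.5548], t=(0.0455, -0.5544, 0.9162)
after S2 (triangulate): (1.2022, 0.5480, -1.5702)
after S3 (kf_track): (0.3587, -1.0192, 0.2591)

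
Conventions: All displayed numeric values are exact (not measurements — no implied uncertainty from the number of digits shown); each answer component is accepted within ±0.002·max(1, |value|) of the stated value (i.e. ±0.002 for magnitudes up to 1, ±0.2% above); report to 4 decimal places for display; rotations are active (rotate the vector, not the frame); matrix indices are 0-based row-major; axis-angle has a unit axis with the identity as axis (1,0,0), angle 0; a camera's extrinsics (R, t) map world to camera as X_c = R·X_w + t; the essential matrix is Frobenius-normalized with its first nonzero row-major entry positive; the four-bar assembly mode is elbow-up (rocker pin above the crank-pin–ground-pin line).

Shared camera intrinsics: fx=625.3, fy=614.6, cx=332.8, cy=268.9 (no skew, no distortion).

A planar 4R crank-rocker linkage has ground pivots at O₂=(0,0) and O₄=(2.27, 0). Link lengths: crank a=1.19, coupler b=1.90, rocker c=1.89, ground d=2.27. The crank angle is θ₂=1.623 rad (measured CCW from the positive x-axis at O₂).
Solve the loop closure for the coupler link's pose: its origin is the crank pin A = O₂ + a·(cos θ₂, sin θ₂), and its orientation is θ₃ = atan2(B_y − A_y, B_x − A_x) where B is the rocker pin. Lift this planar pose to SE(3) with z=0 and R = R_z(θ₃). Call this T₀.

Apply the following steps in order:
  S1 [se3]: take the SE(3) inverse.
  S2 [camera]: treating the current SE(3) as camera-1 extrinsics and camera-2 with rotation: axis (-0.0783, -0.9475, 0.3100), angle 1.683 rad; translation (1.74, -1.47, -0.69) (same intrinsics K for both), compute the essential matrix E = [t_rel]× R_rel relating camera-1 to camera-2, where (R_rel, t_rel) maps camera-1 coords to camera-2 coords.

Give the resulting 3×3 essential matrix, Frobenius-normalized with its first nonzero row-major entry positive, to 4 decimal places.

matrix = [0.1748 0.4200 -0.1087; -0.3114 0.4404 0.4291; 0.3225 0.3477 -0.2851]

source (fourbar_fk): coupler pose = R=[0.9446 -0.3282 0.0000; 0.3282 0.9446 0.0000; 0.0000 0.0000 1.0000], t=(-0.0621, 1.1884, 0.0000)
after S1 (invert_se3): R=[0.9446 0.3282 0.0000; -0.3282 0.9446 0.0000; 0.0000 0.0000 1.0000], t=(-0.3314, -1.1429, 0.0000)
after S2 (essential): [0.1748 0.4200 -0.1087; -0.3114 0.4404 0.4291; 0.3225 0.3477 -0.2851]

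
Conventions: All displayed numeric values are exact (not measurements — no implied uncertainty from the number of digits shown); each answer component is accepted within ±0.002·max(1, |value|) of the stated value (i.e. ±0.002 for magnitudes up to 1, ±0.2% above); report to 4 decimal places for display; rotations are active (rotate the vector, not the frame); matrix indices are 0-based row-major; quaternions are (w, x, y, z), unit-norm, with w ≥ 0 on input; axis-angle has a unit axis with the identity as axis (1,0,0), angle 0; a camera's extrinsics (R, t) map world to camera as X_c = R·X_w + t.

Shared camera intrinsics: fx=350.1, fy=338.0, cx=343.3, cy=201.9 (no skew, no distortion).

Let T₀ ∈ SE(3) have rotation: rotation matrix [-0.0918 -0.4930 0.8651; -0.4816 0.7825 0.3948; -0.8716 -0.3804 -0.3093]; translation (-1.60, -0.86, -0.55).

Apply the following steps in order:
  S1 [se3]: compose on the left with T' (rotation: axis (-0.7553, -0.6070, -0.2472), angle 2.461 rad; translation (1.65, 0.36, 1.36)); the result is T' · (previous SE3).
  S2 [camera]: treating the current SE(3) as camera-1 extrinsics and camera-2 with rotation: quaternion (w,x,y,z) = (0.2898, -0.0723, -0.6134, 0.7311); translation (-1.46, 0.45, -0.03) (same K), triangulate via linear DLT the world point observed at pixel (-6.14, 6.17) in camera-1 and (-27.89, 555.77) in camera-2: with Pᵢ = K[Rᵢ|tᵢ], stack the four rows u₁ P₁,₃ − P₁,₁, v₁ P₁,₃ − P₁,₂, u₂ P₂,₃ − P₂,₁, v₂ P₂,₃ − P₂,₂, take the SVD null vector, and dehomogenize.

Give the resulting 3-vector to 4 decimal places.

result = (1.8188, -1.7857, -0.6123)

after S1 (compose_se3): R=[-0.4453 0.6616 0.6033; -0.6482 -0.7030 0.2925; 0.6177 -0.2608 0.7419], t=(0.4645, -0.9975, 0.7651)
after S2 (triangulate): (1.8188, -1.7857, -0.6123)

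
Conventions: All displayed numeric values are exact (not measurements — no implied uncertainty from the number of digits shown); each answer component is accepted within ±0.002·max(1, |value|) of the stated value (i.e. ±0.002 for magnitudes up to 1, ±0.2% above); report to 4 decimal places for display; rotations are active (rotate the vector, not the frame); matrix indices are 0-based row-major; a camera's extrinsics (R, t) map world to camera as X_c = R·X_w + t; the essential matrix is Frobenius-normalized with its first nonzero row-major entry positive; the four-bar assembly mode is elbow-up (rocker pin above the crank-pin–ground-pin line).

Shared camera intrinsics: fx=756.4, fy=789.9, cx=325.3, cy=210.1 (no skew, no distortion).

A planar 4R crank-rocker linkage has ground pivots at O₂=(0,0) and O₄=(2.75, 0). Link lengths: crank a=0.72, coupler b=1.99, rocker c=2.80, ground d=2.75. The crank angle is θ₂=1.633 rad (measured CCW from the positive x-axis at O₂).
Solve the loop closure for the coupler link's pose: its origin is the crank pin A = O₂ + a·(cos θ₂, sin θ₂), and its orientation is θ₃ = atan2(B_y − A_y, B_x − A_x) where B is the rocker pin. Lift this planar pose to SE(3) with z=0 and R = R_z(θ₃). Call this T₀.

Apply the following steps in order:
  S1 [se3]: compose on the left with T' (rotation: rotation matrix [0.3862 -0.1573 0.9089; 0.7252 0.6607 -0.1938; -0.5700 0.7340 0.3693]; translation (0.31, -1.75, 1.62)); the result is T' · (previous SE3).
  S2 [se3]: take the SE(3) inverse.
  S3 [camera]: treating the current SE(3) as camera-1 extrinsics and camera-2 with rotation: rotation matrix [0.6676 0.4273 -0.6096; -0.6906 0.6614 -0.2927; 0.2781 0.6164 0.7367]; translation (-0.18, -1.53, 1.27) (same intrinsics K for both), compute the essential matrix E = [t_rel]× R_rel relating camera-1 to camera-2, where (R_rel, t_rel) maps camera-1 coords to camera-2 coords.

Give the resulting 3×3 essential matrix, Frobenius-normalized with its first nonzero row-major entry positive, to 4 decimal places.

matrix = [0.5919 0.1939 -0.0908; -0.3767 0.1712 -0.2353; -0.0180 0.4336 -0.4346]

source (fourbar_fk): coupler pose = R=[0.6046 -0.7965 0.0000; 0.7965 0.6046 0.0000; 0.0000 0.0000 1.0000], t=(-0.0448, 0.7186, 0.0000)
after S1 (compose_se3): R=[0.1082 -0.4028 0.9089; 0.9647 -0.1782 -0.1938; 0.2400 0.8978 0.3693], t=(0.1797, -1.3077, 2.1730)
after S2 (invert_se3): R=[0.1082 0.9647 0.2400; -0.4028 -0.1782 0.8978; 0.9089 -0.1938 0.3693], t=(0.7206, -2.1115, -1.2191)
after S3 (essential): [0.5919 0.1939 -0.0908; -0.3767 0.1712 -0.2353; -0.0180 0.4336 -0.4346]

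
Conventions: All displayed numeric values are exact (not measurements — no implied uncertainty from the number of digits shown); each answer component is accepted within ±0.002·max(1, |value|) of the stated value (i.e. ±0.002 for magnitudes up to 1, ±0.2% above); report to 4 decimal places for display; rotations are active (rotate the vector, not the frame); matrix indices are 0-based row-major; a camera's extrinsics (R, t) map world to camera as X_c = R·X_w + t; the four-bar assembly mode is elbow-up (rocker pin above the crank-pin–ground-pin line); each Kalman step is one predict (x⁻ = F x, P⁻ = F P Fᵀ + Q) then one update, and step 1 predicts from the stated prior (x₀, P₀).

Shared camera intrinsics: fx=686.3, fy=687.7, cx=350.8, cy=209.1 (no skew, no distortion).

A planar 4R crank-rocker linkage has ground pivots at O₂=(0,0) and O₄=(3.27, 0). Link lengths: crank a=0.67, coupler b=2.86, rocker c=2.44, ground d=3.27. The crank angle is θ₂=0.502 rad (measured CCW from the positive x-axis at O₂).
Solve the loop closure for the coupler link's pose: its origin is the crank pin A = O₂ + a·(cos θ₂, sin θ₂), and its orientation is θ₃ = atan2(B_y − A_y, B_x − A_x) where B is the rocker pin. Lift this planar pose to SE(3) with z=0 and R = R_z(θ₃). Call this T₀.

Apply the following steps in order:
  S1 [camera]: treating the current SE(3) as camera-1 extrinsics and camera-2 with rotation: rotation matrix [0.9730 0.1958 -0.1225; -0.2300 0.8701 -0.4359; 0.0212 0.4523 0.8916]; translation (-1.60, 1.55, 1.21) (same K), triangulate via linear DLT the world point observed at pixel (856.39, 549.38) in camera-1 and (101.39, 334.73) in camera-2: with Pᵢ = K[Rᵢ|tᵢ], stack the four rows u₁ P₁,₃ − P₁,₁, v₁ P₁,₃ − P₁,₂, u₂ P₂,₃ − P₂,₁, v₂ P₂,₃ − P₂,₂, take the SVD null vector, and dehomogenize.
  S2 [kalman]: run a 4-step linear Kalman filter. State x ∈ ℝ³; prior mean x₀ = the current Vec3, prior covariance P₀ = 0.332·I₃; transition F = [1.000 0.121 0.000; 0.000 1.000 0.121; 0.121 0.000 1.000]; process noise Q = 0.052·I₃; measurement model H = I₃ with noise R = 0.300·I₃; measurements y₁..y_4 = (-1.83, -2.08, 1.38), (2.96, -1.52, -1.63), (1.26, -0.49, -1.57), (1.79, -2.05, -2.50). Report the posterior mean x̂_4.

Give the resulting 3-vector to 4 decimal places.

source (fourbar_fk): coupler pose = R=[0.7060 -0.7083 0.0000; 0.7083 0.7060 0.0000; 0.0000 0.0000 1.0000], t=(0.5873, 0.3224, 0.0000)
after S1 (triangulate): (0.8673, -0.1108, 1.7349)
after S2 (kf_track): (0.9473, -1.4111, -1.0692)

result = (0.9473, -1.4111, -1.0692)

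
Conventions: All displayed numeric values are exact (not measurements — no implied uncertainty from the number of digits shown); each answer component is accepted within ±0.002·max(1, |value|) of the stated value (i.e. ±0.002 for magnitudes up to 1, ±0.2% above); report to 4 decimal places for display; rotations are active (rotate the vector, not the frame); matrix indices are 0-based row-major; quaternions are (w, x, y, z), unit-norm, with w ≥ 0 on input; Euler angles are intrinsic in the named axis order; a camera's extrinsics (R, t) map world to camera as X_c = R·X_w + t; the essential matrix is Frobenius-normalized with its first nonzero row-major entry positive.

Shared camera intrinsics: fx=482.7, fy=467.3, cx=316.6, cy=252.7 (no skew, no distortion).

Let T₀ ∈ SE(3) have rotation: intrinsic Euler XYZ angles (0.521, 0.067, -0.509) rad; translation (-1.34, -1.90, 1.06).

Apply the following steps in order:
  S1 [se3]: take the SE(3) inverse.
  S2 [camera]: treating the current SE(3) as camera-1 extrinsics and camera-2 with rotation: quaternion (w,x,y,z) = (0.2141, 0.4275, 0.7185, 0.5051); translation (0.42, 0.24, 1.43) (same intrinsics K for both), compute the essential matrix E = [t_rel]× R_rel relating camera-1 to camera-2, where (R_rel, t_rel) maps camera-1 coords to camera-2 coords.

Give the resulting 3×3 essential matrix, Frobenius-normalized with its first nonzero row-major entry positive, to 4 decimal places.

matrix = [0.2383 0.1431 0.3754; 0.4091 -0.4573 0.2557; 0.0696 0.4656 0.3440]

after S1 (invert_se3): R=[0.8713 -0.3935 -0.2933; 0.4862 0.7736 0.4064; 0.0669 -0.4966 0.8654], t=(0.7306, 1.6907, -1.7712)
after S2 (essential): [0.2383 0.1431 0.3754; 0.4091 -0.4573 0.2557; 0.0696 0.4656 0.3440]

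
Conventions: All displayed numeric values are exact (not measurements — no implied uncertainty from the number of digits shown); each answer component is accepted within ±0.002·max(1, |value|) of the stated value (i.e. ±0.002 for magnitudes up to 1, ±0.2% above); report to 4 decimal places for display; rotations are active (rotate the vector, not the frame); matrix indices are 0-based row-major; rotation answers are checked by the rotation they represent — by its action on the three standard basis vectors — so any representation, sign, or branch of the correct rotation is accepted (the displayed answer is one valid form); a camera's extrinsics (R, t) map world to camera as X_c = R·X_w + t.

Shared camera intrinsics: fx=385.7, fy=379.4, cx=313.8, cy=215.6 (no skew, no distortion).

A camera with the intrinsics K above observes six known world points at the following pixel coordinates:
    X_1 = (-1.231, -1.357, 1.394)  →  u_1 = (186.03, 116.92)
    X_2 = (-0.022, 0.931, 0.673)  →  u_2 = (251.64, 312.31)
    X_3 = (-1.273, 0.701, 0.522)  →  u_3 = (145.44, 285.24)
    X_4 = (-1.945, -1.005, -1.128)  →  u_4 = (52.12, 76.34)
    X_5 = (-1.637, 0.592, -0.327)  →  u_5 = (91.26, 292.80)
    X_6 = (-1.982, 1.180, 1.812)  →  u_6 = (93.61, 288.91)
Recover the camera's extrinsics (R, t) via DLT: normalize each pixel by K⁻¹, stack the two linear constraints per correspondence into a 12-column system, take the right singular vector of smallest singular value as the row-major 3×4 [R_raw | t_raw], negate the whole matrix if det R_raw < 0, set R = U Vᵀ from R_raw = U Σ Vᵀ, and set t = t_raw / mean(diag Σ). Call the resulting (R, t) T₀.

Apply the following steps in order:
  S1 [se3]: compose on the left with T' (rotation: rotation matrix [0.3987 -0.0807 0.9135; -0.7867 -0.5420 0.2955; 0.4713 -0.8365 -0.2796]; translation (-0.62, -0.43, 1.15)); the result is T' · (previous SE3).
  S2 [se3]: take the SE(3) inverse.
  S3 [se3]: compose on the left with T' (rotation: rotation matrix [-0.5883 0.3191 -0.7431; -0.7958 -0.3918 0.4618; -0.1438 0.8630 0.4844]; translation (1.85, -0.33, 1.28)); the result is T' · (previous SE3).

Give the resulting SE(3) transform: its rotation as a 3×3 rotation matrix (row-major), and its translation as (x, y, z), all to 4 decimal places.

rotation (matrix) = ((-0.9821, -0.1015, -0.1588), (-0.1096, 0.9931, 0.0428), (0.1533, 0.0594, -0.9864)), translation = (4.7726, -0.8517, 0.3107)

source (pnp_recover): camera pose = R=[0.9326 -0.1968 -0.3026; 0.1804 0.9802 -0.0814; 0.3126 0.0213 0.9496], t=(-0.3599, 0.3599, 4.1097)
after S1 (compose_se3): R=[0.6429 -0.1381 0.7534; -0.7391 -0.3702 0.5628; 0.2012 -0.9186 -0.3400], t=(2.9617, 0.8724, -0.4697)
after S2 (invert_se3): R=[0.6429 -0.7391 0.2012; -0.1381 -0.3702 -0.9186; 0.7534 0.5628 -0.3400], t=(-1.1648, 0.3004, -2.8821)
after S3 (compose_se3): R=[-0.9821 -0.1015 -0.1588; -0.1096 0.9931 0.0428; 0.1533 0.0594 -0.9864], t=(4.7726, -0.8517, 0.3107)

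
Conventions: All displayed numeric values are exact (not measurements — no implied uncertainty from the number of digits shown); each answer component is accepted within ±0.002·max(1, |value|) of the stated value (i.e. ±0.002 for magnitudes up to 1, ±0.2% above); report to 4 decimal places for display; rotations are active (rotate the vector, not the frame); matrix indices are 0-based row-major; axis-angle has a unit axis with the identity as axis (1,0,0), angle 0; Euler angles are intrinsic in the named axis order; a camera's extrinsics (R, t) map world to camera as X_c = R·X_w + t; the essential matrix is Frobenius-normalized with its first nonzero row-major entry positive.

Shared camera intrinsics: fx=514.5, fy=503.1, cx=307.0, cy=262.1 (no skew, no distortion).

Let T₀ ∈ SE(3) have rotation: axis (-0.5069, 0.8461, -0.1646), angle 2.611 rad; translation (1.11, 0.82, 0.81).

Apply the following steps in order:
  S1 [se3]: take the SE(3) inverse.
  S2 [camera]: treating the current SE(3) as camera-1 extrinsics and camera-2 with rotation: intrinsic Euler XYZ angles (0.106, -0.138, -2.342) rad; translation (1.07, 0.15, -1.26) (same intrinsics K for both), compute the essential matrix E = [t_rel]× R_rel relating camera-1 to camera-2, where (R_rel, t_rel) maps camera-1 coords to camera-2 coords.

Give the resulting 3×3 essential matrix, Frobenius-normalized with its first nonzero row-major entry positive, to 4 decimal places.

after S1 (invert_se3): R=[-0.3839 -0.8822 -0.2728; -0.7155 0.4709 -0.5160; 0.5837 -0.0028 -0.8120], t=(1.3705, 0.8260, 0.0122)
after S2 (essential): [0.3770 0.2710 0.4147; 0.1639 -0.1207 0.3819; 0.1270 0.5786 -0.2723]

matrix = [0.3770 0.2710 0.4147; 0.1639 -0.1207 0.3819; 0.1270 0.5786 -0.2723]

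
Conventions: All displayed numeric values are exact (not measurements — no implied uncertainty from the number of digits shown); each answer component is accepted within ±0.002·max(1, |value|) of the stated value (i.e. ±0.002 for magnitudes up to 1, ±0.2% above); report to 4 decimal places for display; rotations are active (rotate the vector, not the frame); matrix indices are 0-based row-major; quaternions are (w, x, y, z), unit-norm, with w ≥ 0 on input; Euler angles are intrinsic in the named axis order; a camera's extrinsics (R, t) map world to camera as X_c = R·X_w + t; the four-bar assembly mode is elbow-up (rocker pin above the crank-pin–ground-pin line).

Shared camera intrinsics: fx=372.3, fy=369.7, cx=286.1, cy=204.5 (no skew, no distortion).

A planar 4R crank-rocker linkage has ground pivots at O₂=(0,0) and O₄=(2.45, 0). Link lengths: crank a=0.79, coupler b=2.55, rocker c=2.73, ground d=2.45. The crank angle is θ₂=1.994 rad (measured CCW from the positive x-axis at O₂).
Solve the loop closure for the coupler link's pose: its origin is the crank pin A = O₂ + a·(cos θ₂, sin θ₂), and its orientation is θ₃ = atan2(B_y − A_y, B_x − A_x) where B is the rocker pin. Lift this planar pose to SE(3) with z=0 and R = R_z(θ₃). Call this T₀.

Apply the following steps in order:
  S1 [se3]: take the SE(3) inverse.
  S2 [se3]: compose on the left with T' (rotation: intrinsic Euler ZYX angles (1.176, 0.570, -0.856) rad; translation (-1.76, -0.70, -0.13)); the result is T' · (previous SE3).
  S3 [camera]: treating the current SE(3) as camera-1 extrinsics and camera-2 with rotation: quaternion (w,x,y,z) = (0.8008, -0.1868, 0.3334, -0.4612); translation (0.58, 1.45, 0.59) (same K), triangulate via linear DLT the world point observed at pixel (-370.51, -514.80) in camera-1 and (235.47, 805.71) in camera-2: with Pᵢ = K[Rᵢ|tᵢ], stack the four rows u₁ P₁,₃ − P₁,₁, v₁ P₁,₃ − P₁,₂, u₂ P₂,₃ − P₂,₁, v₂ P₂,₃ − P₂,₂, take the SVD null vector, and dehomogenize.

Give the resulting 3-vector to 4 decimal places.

source (fourbar_fk): coupler pose = R=[0.6991 -0.7150 0.0000; 0.7150 0.6991 0.0000; 0.0000 0.0000 1.0000], t=(-0.3244, 0.7203, 0.0000)
after S1 (invert_se3): R=[0.6991 0.7150 0.0000; -0.7150 0.6991 -0.0000; 0.0000 0.0000 1.0000], t=(-0.2882, -0.7356, 0.0000)
after S2 (compose_se3): R=[0.7711 -0.3011 -0.5611; 0.6320 0.4689 0.6170; 0.0773 -0.8304 0.5518], t=(-1.2930, -0.8327, 0.4932)
after S3 (triangulate): (-0.6020, -0.5959, -0.2006)

result = (-0.6020, -0.5959, -0.2006)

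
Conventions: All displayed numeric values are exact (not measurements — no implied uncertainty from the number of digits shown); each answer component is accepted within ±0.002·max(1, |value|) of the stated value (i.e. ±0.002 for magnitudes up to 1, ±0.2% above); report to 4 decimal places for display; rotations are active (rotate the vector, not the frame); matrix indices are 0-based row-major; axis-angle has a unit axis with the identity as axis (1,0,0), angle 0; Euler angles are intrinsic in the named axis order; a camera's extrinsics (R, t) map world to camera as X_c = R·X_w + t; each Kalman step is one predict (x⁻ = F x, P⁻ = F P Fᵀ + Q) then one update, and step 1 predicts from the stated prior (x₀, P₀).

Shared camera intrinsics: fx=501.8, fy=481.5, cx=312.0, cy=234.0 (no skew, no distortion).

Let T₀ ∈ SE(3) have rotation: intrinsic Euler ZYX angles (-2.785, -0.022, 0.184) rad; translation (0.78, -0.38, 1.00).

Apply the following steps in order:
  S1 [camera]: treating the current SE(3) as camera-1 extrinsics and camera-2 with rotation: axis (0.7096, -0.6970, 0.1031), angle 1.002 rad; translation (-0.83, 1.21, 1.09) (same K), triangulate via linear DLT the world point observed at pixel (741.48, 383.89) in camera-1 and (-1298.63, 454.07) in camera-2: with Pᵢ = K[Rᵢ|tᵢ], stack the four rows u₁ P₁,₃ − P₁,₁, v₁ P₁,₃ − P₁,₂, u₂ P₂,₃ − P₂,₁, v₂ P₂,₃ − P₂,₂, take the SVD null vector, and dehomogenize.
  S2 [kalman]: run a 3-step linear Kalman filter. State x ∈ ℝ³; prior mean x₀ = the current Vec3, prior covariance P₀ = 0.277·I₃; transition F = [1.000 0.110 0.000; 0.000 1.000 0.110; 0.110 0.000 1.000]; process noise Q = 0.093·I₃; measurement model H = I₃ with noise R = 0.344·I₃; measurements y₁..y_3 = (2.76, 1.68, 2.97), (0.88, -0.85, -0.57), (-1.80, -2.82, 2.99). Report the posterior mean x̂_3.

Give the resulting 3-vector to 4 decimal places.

result = (-0.2906, -1.0362, 1.7212)

after S1 (triangulate): (-1.2576, -0.4037, 1.1857)
after S2 (kf_track): (-0.2906, -1.0362, 1.7212)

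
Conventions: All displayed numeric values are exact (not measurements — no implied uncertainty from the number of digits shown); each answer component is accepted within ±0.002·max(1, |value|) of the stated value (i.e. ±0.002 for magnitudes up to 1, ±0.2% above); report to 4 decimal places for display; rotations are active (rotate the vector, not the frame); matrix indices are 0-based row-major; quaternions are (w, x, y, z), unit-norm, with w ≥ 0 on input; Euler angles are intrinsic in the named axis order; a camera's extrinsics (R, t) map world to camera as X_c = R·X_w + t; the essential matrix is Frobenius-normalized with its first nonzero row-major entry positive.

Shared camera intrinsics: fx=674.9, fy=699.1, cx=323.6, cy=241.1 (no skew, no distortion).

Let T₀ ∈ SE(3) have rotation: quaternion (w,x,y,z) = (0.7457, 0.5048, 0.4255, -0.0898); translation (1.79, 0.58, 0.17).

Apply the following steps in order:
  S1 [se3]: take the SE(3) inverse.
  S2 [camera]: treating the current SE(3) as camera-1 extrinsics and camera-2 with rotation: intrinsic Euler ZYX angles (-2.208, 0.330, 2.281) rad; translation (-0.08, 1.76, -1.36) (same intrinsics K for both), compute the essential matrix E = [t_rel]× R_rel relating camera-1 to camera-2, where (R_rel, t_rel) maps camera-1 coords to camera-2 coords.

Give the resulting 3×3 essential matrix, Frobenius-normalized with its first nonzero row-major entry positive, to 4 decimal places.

matrix = [0.3421 0.0080 0.4007; -0.3132 -0.3518 0.4934; -0.4455 -0.1405 -0.1971]

after S1 (invert_se3): R=[0.6218 0.2957 -0.7252; 0.5635 0.4742 0.6764; 0.5439 -0.8293 0.1283], t=(-1.1612, -1.3987, -0.5145)
after S2 (essential): [0.3421 0.0080 0.4007; -0.3132 -0.3518 0.4934; -0.4455 -0.1405 -0.1971]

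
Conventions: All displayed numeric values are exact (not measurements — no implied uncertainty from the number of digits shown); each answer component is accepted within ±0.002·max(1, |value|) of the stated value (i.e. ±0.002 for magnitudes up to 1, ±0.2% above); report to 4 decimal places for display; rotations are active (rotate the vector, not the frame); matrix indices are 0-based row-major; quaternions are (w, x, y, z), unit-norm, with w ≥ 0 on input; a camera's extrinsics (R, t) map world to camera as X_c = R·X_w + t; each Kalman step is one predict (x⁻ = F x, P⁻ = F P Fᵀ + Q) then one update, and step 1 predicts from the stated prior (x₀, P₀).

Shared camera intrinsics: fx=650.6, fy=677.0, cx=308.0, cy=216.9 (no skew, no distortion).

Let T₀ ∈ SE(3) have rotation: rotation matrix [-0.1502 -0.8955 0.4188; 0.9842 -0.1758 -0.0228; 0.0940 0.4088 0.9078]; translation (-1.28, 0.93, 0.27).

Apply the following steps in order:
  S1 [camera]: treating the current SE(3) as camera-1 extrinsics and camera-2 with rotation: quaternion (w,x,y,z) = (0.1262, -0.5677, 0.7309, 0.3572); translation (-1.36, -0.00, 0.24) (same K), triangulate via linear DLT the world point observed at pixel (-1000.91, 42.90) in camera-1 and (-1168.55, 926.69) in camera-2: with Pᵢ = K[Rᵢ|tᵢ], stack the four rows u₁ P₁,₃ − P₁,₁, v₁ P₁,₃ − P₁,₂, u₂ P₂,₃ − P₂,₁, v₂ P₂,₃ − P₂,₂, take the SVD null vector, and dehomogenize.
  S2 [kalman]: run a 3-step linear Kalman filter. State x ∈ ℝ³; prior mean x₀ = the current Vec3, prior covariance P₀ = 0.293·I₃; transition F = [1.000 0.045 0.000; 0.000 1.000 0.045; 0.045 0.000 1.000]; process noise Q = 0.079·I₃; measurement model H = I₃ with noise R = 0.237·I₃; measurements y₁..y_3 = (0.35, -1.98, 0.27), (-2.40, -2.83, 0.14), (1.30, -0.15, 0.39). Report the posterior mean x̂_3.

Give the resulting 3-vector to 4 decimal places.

result = (-0.1483, -0.9816, 0.2759)

after S1 (triangulate): (-0.9739, 1.4102, 0.3910)
after S2 (kf_track): (-0.1483, -0.9816, 0.2759)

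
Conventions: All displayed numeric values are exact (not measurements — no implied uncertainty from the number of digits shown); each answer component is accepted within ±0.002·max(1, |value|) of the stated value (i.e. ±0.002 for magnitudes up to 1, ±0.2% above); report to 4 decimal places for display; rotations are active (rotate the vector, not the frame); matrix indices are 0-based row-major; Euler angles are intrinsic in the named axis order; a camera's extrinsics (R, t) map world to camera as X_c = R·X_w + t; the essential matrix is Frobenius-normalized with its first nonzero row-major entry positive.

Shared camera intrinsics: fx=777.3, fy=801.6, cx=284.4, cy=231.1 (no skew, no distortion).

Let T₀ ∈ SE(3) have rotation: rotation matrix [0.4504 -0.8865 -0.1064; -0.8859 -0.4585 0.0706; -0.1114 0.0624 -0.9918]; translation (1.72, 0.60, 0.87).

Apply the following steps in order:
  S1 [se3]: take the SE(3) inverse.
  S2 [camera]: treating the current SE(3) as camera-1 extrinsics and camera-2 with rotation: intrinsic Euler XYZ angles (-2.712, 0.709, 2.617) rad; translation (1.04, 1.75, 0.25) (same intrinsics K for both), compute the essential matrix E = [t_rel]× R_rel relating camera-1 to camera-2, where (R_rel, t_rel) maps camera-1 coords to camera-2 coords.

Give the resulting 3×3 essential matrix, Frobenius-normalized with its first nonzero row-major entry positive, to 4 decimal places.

after S1 (invert_se3): R=[0.4504 -0.8859 -0.1114; -0.8865 -0.4585 0.0624; -0.1064 0.0706 -0.9918], t=(-0.1462, 1.7456, 1.0035)
after S2 (essential): [0.5617 -0.2417 -0.3491; -0.0326 0.3605 -0.1949; 0.0437 0.4722 -0.3321]

matrix = [0.5617 -0.2417 -0.3491; -0.0326 0.3605 -0.1949; 0.0437 0.4722 -0.3321]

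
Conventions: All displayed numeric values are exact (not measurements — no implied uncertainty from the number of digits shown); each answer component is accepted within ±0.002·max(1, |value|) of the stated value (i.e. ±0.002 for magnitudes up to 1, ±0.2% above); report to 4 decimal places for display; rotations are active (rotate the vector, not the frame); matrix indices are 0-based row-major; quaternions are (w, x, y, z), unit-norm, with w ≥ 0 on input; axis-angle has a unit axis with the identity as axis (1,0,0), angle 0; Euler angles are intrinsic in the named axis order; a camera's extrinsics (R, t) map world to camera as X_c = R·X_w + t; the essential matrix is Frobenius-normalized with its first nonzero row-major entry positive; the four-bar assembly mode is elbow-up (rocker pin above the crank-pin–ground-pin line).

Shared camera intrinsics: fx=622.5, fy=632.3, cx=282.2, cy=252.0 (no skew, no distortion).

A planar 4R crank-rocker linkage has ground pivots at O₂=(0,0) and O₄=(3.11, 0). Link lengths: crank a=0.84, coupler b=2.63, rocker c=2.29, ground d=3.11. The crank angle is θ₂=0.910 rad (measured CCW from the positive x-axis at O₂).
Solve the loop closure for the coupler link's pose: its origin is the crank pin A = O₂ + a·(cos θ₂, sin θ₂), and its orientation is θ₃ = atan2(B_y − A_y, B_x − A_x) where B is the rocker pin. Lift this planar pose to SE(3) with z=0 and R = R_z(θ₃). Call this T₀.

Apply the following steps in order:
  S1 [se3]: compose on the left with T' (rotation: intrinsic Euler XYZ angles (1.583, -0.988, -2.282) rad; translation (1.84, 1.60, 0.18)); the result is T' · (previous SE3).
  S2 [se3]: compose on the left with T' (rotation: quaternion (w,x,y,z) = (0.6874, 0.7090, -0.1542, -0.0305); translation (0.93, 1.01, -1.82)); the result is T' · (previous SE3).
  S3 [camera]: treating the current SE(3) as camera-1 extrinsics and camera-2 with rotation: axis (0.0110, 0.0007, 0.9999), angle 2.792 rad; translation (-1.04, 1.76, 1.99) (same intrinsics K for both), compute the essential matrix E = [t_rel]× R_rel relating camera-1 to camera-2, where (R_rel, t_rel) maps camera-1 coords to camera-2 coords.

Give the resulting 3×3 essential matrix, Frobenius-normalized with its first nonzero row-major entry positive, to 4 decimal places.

source (fourbar_fk): coupler pose = R=[0.8011 -0.5986 0.0000; 0.5986 0.8011 0.0000; 0.0000 0.0000 1.0000], t=(0.5155, 0.6632, 0.0000)
after S1 (compose_se3): R=[-0.0382 0.5490 -0.8349; 0.0701 -0.8320 -0.5503; -0.9968 -0.0796 -0.0067], t=(1.9313, 1.4716, -0.6451)
after S2 (compose_se3): R=[0.2057 0.6893 -0.6947; 0.9718 -0.0602 0.2281; 0.1154 -0.7220 -0.6822], t=(2.6704, 1.1187, -0.0115)
after S3 (essential): [0.0098 -0.0999 -0.6785; -0.1188 -0.5153 0.1835; 0.0932 0.4501 0.0699]

matrix = [0.0098 -0.0999 -0.6785; -0.1188 -0.5153 0.1835; 0.0932 0.4501 0.0699]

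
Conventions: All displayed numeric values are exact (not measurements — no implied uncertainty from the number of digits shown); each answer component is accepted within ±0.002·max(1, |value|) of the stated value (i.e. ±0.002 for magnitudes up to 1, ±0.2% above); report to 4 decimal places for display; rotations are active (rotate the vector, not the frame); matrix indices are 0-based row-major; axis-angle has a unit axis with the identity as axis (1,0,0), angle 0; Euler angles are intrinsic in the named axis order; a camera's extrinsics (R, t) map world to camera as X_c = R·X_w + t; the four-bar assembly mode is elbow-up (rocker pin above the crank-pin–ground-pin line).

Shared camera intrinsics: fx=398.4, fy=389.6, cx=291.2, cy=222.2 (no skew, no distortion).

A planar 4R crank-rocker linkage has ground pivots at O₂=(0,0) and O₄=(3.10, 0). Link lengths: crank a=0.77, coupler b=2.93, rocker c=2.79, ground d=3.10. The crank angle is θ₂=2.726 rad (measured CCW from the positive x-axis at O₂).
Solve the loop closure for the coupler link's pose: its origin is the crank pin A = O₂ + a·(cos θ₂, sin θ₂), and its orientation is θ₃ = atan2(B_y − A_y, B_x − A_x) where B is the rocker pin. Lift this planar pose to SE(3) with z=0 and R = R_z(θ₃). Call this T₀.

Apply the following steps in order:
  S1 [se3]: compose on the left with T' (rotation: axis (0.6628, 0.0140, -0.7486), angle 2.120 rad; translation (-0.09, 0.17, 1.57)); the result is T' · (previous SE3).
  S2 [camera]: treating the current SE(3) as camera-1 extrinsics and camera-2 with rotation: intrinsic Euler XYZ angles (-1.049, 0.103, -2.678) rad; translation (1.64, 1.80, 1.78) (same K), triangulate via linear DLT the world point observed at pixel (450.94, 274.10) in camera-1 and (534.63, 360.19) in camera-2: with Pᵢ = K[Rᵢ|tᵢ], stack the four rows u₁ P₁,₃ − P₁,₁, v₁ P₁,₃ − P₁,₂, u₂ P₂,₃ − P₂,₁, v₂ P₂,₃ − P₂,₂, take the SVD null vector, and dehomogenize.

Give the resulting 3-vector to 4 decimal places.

result = (0.5735, 0.7747, -0.6067)

source (fourbar_fk): coupler pose = R=[0.7441 -0.6681 0.0000; 0.6681 0.7441 0.0000; 0.0000 0.0000 1.0000], t=(-0.7045, 0.3109, 0.0000)
after S1 (compose_se3): R=[0.5453 0.3876 -0.7433; -0.8131 0.0291 -0.5813; -0.2037 0.9214 0.3311], t=(0.0095, 0.4477, 2.2812)
after S2 (triangulate): (0.5735, 0.7747, -0.6067)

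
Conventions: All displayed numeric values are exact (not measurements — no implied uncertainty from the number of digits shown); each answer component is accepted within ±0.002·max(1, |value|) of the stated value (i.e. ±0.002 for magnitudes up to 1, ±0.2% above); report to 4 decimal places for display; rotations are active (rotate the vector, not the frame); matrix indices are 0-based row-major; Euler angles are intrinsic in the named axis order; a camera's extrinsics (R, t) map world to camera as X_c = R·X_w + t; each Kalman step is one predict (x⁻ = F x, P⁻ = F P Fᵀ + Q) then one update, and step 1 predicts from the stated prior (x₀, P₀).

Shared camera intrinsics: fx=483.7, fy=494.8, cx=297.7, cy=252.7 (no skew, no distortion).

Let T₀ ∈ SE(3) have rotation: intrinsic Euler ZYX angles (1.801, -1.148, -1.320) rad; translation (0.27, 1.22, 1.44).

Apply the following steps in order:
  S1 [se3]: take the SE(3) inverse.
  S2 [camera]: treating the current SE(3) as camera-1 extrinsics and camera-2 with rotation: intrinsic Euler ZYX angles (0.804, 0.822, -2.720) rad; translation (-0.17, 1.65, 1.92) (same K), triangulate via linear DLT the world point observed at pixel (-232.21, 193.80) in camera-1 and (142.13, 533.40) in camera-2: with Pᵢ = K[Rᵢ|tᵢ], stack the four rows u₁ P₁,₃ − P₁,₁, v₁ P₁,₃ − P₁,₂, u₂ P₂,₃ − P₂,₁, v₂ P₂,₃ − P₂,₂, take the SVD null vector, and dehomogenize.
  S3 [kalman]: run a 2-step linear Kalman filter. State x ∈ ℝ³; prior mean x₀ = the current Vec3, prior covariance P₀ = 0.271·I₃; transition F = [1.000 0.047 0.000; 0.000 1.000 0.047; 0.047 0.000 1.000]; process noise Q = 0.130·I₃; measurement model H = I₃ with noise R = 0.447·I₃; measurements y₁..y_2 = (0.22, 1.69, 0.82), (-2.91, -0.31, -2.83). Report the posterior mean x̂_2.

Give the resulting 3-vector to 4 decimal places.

result = (-1.4621, 0.2174, -0.9949)

after S1 (invert_se3): R=[-0.0936 0.3995 0.9119; -0.4432 0.8035 -0.3975; -0.8915 -0.4414 0.1018], t=(-1.7753, -0.2882, 0.6326)
after S2 (triangulate): (-0.8221, -0.2259, 0.1792)
after S3 (kf_track): (-1.4621, 0.2174, -0.9949)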